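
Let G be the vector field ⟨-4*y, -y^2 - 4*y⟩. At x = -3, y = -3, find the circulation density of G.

∂G₂/∂x = 0
∂G₁/∂y = -4
Scalar curl = 4
At (-3, -3): 4.

4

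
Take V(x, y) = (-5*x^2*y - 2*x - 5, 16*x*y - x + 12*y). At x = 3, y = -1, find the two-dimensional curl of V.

∂V₂/∂x = 16*y - 1
∂V₁/∂y = -5*x^2
Scalar curl = 5*x^2 + 16*y - 1
At (3, -1): 28.

28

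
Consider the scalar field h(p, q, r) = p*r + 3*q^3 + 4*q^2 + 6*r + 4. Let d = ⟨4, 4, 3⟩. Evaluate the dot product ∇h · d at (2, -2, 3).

∂h/∂p = r
∂h/∂q = 9*q^2 + 8*q
∂h/∂r = p + 6
∇h at (2, -2, 3) = (3, 20, 8)
∇h · d = (3)(4) + (20)(4) + (8)(3) = 116

116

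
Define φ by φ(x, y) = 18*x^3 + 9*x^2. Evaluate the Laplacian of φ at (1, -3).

∂²φ/∂x² = 18*(6*x + 1)
∂²φ/∂y² = 0
∇²φ = 108*x + 18
At (1, -3): 126.

126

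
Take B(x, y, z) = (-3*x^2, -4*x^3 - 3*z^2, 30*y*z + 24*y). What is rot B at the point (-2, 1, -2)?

(∇×B)₁ = ∂B₃/∂y − ∂B₂/∂z = 36*z + 24
(∇×B)₂ = ∂B₁/∂z − ∂B₃/∂x = 0
(∇×B)₃ = ∂B₂/∂x − ∂B₁/∂y = -12*x^2
∇×B = (36*z + 24, 0, -12*x^2)
At (-2, 1, -2): (-48, 0, -48).

(-48, 0, -48)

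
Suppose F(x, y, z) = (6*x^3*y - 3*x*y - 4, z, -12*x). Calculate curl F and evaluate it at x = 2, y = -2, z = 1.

(-1, 12, -42)

(∇×F)₁ = ∂F₃/∂y − ∂F₂/∂z = -1
(∇×F)₂ = ∂F₁/∂z − ∂F₃/∂x = 12
(∇×F)₃ = ∂F₂/∂x − ∂F₁/∂y = -6*x^3 + 3*x
∇×F = (-1, 12, -6*x^3 + 3*x)
At (2, -2, 1): (-1, 12, -42).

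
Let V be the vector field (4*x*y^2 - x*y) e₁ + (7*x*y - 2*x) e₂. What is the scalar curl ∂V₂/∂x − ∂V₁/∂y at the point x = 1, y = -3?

2

∂V₂/∂x = 7*y - 2
∂V₁/∂y = 8*x*y - x
Scalar curl = -8*x*y + x + 7*y - 2
At (1, -3): 2.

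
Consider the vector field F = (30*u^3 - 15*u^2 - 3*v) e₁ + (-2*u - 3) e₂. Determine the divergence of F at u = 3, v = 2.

∂F₁/∂u = 90*u^2 - 30*u
∂F₂/∂v = 0
∇·F = 90*u^2 - 30*u
At (3, 2): 720.

720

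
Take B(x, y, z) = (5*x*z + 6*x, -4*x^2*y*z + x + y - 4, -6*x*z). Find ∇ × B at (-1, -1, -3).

(-4, -23, 25)

(∇×B)₁ = ∂B₃/∂y − ∂B₂/∂z = 4*x^2*y
(∇×B)₂ = ∂B₁/∂z − ∂B₃/∂x = 5*x + 6*z
(∇×B)₃ = ∂B₂/∂x − ∂B₁/∂y = -8*x*y*z + 1
∇×B = (4*x^2*y, 5*x + 6*z, -8*x*y*z + 1)
At (-1, -1, -3): (-4, -23, 25).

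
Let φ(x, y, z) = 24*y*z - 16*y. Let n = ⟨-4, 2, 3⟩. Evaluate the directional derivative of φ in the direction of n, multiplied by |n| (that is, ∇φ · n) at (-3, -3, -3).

∂φ/∂x = 0
∂φ/∂y = 24*z - 16
∂φ/∂z = 24*y
∇φ at (-3, -3, -3) = (0, -88, -72)
∇φ · n = (0)(-4) + (-88)(2) + (-72)(3) = -392

-392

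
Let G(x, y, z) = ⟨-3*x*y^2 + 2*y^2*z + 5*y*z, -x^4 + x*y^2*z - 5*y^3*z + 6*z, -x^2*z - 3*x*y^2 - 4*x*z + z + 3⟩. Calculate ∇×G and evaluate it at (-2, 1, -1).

(13, 10, 28)

(∇×G)₁ = ∂G₃/∂y − ∂G₂/∂z = -x*y^2 - 6*x*y + 5*y^3 - 6
(∇×G)₂ = ∂G₁/∂z − ∂G₃/∂x = 2*x*z + 5*y^2 + 5*y + 4*z
(∇×G)₃ = ∂G₂/∂x − ∂G₁/∂y = -4*x^3 + 6*x*y + y^2*z - 4*y*z - 5*z
∇×G = (-x*y^2 - 6*x*y + 5*y^3 - 6, 2*x*z + 5*y^2 + 5*y + 4*z, -4*x^3 + 6*x*y + y^2*z - 4*y*z - 5*z)
At (-2, 1, -1): (13, 10, 28).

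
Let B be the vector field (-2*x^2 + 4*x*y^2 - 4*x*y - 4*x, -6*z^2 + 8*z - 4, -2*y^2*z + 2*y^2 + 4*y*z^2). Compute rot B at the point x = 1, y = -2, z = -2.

(-40, 0, 20)

(∇×B)₁ = ∂B₃/∂y − ∂B₂/∂z = -4*y*z + 4*y + 4*z^2 + 12*z - 8
(∇×B)₂ = ∂B₁/∂z − ∂B₃/∂x = 0
(∇×B)₃ = ∂B₂/∂x − ∂B₁/∂y = -8*x*y + 4*x
∇×B = (-4*y*z + 4*y + 4*z^2 + 12*z - 8, 0, -8*x*y + 4*x)
At (1, -2, -2): (-40, 0, 20).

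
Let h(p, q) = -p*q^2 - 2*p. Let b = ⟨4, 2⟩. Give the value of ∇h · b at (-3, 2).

0

∂h/∂p = -q^2 - 2
∂h/∂q = -2*p*q
∇h at (-3, 2) = (-6, 12)
∇h · b = (-6)(4) + (12)(2) = 0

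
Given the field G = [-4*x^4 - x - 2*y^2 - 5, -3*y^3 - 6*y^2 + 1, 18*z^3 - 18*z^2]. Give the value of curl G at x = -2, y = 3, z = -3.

(∇×G)₁ = ∂G₃/∂y − ∂G₂/∂z = 0
(∇×G)₂ = ∂G₁/∂z − ∂G₃/∂x = 0
(∇×G)₃ = ∂G₂/∂x − ∂G₁/∂y = 4*y
∇×G = (0, 0, 4*y)
At (-2, 3, -3): (0, 0, 12).

(0, 0, 12)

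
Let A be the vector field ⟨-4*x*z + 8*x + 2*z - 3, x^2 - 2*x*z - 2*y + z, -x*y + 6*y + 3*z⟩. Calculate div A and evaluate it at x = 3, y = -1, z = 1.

∂A₁/∂x = -4*z + 8
∂A₂/∂y = -2
∂A₃/∂z = 3
∇·A = -4*z + 9
At (3, -1, 1): 5.

5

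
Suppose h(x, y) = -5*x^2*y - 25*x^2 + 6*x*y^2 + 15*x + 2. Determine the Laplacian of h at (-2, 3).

-104

∂²h/∂x² = -10*(y + 5)
∂²h/∂y² = 12*x
∇²h = 12*x - 10*y - 50
At (-2, 3): -104.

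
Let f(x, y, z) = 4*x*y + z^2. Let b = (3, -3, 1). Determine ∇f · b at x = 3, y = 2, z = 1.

∂f/∂x = 4*y
∂f/∂y = 4*x
∂f/∂z = 2*z
∇f at (3, 2, 1) = (8, 12, 2)
∇f · b = (8)(3) + (12)(-3) + (2)(1) = -10

-10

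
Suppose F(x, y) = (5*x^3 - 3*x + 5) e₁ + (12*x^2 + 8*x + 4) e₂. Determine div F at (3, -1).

132

∂F₁/∂x = 15*x^2 - 3
∂F₂/∂y = 0
∇·F = 15*x^2 - 3
At (3, -1): 132.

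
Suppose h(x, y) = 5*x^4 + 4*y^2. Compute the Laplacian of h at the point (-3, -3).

548

∂²h/∂x² = 60*x^2
∂²h/∂y² = 8
∇²h = 60*x^2 + 8
At (-3, -3): 548.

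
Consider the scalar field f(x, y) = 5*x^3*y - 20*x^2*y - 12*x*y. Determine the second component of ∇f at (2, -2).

(∇f)_2 = ∂f/∂y = 5*x^3 - 20*x^2 - 12*x
At (2, -2): -64.

-64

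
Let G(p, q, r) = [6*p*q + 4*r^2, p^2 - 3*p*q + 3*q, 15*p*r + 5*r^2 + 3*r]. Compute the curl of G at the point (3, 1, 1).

(0, -7, -15)

(∇×G)₁ = ∂G₃/∂q − ∂G₂/∂r = 0
(∇×G)₂ = ∂G₁/∂r − ∂G₃/∂p = -7*r
(∇×G)₃ = ∂G₂/∂p − ∂G₁/∂q = -4*p - 3*q
∇×G = (0, -7*r, -4*p - 3*q)
At (3, 1, 1): (0, -7, -15).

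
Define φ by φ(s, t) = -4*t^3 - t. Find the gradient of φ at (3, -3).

(0, -109)

∂φ/∂s = 0
∂φ/∂t = -12*t^2 - 1
∇φ = (0, -12*t^2 - 1)
At (3, -3): (0, -109).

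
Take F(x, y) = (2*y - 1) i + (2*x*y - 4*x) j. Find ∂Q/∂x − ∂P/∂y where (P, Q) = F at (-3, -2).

-10

∂F₂/∂x = 2*y - 4
∂F₁/∂y = 2
Scalar curl = 2*y - 6
At (-3, -2): -10.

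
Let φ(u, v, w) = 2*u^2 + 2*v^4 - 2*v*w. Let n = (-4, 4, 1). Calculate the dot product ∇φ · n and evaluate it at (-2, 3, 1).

882

∂φ/∂u = 4*u
∂φ/∂v = 8*v^3 - 2*w
∂φ/∂w = -2*v
∇φ at (-2, 3, 1) = (-8, 214, -6)
∇φ · n = (-8)(-4) + (214)(4) + (-6)(1) = 882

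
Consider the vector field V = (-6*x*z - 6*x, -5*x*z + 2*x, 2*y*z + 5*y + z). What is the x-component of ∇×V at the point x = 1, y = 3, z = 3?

(∇×V)_1 = ∂V₃/∂y − ∂V₂/∂z
= 2*z + 5 − (-5*x)
= 5*x + 2*z + 5
At (1, 3, 3): 16.

16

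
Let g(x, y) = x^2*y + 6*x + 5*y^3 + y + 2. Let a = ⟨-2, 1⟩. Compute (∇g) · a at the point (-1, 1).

∂g/∂x = 2*x*y + 6
∂g/∂y = x^2 + 15*y^2 + 1
∇g at (-1, 1) = (4, 17)
∇g · a = (4)(-2) + (17)(1) = 9

9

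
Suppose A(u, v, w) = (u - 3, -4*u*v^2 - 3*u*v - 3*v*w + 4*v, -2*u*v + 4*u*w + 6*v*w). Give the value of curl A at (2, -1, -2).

(-19, 6, -1)

(∇×A)₁ = ∂A₃/∂v − ∂A₂/∂w = -2*u + 3*v + 6*w
(∇×A)₂ = ∂A₁/∂w − ∂A₃/∂u = 2*v - 4*w
(∇×A)₃ = ∂A₂/∂u − ∂A₁/∂v = -4*v^2 - 3*v
∇×A = (-2*u + 3*v + 6*w, 2*v - 4*w, -4*v^2 - 3*v)
At (2, -1, -2): (-19, 6, -1).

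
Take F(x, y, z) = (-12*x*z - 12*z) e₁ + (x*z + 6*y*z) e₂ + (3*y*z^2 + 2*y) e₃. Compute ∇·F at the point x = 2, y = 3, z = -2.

∂F₁/∂x = -12*z
∂F₂/∂y = 6*z
∂F₃/∂z = 6*y*z
∇·F = 6*y*z - 6*z
At (2, 3, -2): -24.

-24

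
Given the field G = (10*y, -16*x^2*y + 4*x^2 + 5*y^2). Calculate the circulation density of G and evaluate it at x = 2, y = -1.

70

∂G₂/∂x = -32*x*y + 8*x
∂G₁/∂y = 10
Scalar curl = -32*x*y + 8*x - 10
At (2, -1): 70.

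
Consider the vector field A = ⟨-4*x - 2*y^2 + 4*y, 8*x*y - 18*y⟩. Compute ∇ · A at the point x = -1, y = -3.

-30

∂A₁/∂x = -4
∂A₂/∂y = 8*x - 18
∇·A = 8*x - 22
At (-1, -3): -30.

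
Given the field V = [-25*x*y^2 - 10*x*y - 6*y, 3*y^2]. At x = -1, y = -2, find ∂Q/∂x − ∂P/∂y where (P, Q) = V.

96

∂V₂/∂x = 0
∂V₁/∂y = -50*x*y - 10*x - 6
Scalar curl = 50*x*y + 10*x + 6
At (-1, -2): 96.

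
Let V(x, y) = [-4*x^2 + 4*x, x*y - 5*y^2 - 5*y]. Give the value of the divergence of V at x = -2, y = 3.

-17

∂V₁/∂x = -8*x + 4
∂V₂/∂y = x - 10*y - 5
∇·V = -7*x - 10*y - 1
At (-2, 3): -17.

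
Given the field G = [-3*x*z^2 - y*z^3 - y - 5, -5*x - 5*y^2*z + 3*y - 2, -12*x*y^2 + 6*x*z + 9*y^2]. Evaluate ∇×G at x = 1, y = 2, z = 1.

(8, 30, -3)

(∇×G)₁ = ∂G₃/∂y − ∂G₂/∂z = -24*x*y + 5*y^2 + 18*y
(∇×G)₂ = ∂G₁/∂z − ∂G₃/∂x = -6*x*z + 12*y^2 - 3*y*z^2 - 6*z
(∇×G)₃ = ∂G₂/∂x − ∂G₁/∂y = z^3 - 4
∇×G = (-24*x*y + 5*y^2 + 18*y, -6*x*z + 12*y^2 - 3*y*z^2 - 6*z, z^3 - 4)
At (1, 2, 1): (8, 30, -3).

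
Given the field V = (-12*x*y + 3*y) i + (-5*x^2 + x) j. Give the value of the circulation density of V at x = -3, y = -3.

-8

∂V₂/∂x = -10*x + 1
∂V₁/∂y = -12*x + 3
Scalar curl = 2*x - 2
At (-3, -3): -8.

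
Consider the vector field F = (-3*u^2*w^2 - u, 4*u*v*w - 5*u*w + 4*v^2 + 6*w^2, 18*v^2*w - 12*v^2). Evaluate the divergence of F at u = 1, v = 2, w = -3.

∂F₁/∂u = -6*u*w^2 - 1
∂F₂/∂v = 4*u*w + 8*v
∂F₃/∂w = 18*v^2
∇·F = -6*u*w^2 + 4*u*w + 18*v^2 + 8*v - 1
At (1, 2, -3): 21.

21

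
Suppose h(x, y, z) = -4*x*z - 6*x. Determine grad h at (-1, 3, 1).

(-10, 0, 4)

∂h/∂x = -4*z - 6
∂h/∂y = 0
∂h/∂z = -4*x
∇h = (-4*z - 6, 0, -4*x)
At (-1, 3, 1): (-10, 0, 4).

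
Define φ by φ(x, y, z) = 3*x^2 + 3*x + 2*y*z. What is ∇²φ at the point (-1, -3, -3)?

∂²φ/∂x² = 6
∂²φ/∂y² = 0
∂²φ/∂z² = 0
∇²φ = 6
At (-1, -3, -3): 6.

6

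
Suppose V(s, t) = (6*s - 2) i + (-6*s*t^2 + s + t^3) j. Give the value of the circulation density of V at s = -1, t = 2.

-23

∂V₂/∂s = -6*t^2 + 1
∂V₁/∂t = 0
Scalar curl = -6*t^2 + 1
At (-1, 2): -23.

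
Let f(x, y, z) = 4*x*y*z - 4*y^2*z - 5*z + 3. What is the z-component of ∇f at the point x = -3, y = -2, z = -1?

(∇f)_3 = ∂f/∂z = 4*x*y - 4*y^2 - 5
At (-3, -2, -1): 3.

3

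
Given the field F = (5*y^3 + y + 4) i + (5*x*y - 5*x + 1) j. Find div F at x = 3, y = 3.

∂F₁/∂x = 0
∂F₂/∂y = 5*x
∇·F = 5*x
At (3, 3): 15.

15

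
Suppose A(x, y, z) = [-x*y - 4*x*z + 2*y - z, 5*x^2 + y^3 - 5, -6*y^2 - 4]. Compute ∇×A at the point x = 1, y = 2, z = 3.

(-24, -5, 9)

(∇×A)₁ = ∂A₃/∂y − ∂A₂/∂z = -12*y
(∇×A)₂ = ∂A₁/∂z − ∂A₃/∂x = -4*x - 1
(∇×A)₃ = ∂A₂/∂x − ∂A₁/∂y = 11*x - 2
∇×A = (-12*y, -4*x - 1, 11*x - 2)
At (1, 2, 3): (-24, -5, 9).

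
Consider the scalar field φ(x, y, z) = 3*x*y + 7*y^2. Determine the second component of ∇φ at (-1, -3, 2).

-45

(∇φ)_2 = ∂φ/∂y = 3*x + 14*y
At (-1, -3, 2): -45.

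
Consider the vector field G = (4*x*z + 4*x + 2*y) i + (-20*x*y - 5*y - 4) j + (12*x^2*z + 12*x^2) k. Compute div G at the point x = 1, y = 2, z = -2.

-17

∂G₁/∂x = 4*z + 4
∂G₂/∂y = -20*x - 5
∂G₃/∂z = 12*x^2
∇·G = 12*x^2 - 20*x + 4*z - 1
At (1, 2, -2): -17.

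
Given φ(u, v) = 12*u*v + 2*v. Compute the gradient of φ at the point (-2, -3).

∂φ/∂u = 12*v
∂φ/∂v = 12*u + 2
∇φ = (12*v, 12*u + 2)
At (-2, -3): (-36, -22).

(-36, -22)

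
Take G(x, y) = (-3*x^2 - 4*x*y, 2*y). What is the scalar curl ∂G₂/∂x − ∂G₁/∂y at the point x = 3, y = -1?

∂G₂/∂x = 0
∂G₁/∂y = -4*x
Scalar curl = 4*x
At (3, -1): 12.

12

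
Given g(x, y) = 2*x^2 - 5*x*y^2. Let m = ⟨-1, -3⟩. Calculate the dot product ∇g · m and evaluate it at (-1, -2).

∂g/∂x = 4*x - 5*y^2
∂g/∂y = -10*x*y
∇g at (-1, -2) = (-24, -20)
∇g · m = (-24)(-1) + (-20)(-3) = 84

84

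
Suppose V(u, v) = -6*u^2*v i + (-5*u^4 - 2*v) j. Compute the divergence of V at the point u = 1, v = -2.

22

∂V₁/∂u = -12*u*v
∂V₂/∂v = -2
∇·V = -12*u*v - 2
At (1, -2): 22.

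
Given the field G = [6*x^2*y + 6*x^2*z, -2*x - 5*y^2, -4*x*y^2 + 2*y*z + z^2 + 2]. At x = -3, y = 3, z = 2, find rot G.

(∇×G)₁ = ∂G₃/∂y − ∂G₂/∂z = -8*x*y + 2*z
(∇×G)₂ = ∂G₁/∂z − ∂G₃/∂x = 6*x^2 + 4*y^2
(∇×G)₃ = ∂G₂/∂x − ∂G₁/∂y = -6*x^2 - 2
∇×G = (-8*x*y + 2*z, 6*x^2 + 4*y^2, -6*x^2 - 2)
At (-3, 3, 2): (76, 90, -56).

(76, 90, -56)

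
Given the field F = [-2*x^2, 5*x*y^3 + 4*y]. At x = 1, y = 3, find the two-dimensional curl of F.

135

∂F₂/∂x = 5*y^3
∂F₁/∂y = 0
Scalar curl = 5*y^3
At (1, 3): 135.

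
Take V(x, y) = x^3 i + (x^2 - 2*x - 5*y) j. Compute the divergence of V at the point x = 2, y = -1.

∂V₁/∂x = 3*x^2
∂V₂/∂y = -5
∇·V = 3*x^2 - 5
At (2, -1): 7.

7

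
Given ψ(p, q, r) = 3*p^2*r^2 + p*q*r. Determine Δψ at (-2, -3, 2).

∂²ψ/∂p² = 6*r^2
∂²ψ/∂q² = 0
∂²ψ/∂r² = 6*p^2
∇²ψ = 6*p^2 + 6*r^2
At (-2, -3, 2): 48.

48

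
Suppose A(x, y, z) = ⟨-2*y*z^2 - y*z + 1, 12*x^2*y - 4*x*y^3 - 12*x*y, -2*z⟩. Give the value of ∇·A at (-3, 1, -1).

178

∂A₁/∂x = 0
∂A₂/∂y = 12*x^2 - 12*x*y^2 - 12*x
∂A₃/∂z = -2
∇·A = 12*x^2 - 12*x*y^2 - 12*x - 2
At (-3, 1, -1): 178.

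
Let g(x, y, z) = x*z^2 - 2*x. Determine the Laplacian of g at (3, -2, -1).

∂²g/∂x² = 0
∂²g/∂y² = 0
∂²g/∂z² = 2*x
∇²g = 2*x
At (3, -2, -1): 6.

6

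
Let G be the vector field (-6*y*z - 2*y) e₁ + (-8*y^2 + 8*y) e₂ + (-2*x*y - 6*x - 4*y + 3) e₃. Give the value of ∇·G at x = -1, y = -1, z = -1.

24

∂G₁/∂x = 0
∂G₂/∂y = -16*y + 8
∂G₃/∂z = 0
∇·G = -16*y + 8
At (-1, -1, -1): 24.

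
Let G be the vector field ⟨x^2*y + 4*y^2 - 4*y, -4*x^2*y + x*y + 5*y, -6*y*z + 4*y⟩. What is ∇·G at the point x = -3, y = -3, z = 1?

∂G₁/∂x = 2*x*y
∂G₂/∂y = -4*x^2 + x + 5
∂G₃/∂z = -6*y
∇·G = -4*x^2 + 2*x*y + x - 6*y + 5
At (-3, -3, 1): 2.

2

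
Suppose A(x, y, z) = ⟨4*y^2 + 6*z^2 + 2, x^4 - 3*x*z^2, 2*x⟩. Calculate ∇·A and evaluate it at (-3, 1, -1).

0

∂A₁/∂x = 0
∂A₂/∂y = 0
∂A₃/∂z = 0
∇·A = 0
At (-3, 1, -1): 0.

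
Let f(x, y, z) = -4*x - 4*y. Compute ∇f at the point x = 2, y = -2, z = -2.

∂f/∂x = -4
∂f/∂y = -4
∂f/∂z = 0
∇f = (-4, -4, 0)
At (2, -2, -2): (-4, -4, 0).

(-4, -4, 0)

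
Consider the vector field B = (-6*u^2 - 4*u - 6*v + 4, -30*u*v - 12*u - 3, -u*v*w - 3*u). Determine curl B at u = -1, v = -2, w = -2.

(-2, 7, 54)

(∇×B)₁ = ∂B₃/∂v − ∂B₂/∂w = -u*w
(∇×B)₂ = ∂B₁/∂w − ∂B₃/∂u = v*w + 3
(∇×B)₃ = ∂B₂/∂u − ∂B₁/∂v = -30*v - 6
∇×B = (-u*w, v*w + 3, -30*v - 6)
At (-1, -2, -2): (-2, 7, 54).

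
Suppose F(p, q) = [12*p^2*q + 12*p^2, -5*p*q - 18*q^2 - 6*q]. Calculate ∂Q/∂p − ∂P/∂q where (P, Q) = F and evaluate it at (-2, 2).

∂F₂/∂p = -5*q
∂F₁/∂q = 12*p^2
Scalar curl = -12*p^2 - 5*q
At (-2, 2): -58.

-58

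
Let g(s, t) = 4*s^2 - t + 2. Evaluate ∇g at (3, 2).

∂g/∂s = 8*s
∂g/∂t = -1
∇g = (8*s, -1)
At (3, 2): (24, -1).

(24, -1)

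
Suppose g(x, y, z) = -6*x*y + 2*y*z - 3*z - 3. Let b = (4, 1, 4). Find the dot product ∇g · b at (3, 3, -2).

∂g/∂x = -6*y
∂g/∂y = -6*x + 2*z
∂g/∂z = 2*y - 3
∇g at (3, 3, -2) = (-18, -22, 3)
∇g · b = (-18)(4) + (-22)(1) + (3)(4) = -82

-82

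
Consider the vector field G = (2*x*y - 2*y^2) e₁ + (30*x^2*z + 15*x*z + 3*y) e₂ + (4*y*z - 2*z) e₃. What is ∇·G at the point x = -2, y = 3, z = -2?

∂G₁/∂x = 2*y
∂G₂/∂y = 3
∂G₃/∂z = 4*y - 2
∇·G = 6*y + 1
At (-2, 3, -2): 19.

19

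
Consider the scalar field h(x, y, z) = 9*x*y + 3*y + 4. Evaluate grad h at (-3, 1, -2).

∂h/∂x = 9*y
∂h/∂y = 9*x + 3
∂h/∂z = 0
∇h = (9*y, 9*x + 3, 0)
At (-3, 1, -2): (9, -24, 0).

(9, -24, 0)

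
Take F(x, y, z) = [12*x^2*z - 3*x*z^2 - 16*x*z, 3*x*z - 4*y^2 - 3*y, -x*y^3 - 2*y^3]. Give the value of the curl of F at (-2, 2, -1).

(∇×F)₁ = ∂F₃/∂y − ∂F₂/∂z = -3*x*y^2 - 3*x - 6*y^2
(∇×F)₂ = ∂F₁/∂z − ∂F₃/∂x = 12*x^2 - 6*x*z - 16*x + y^3
(∇×F)₃ = ∂F₂/∂x − ∂F₁/∂y = 3*z
∇×F = (-3*x*y^2 - 3*x - 6*y^2, 12*x^2 - 6*x*z - 16*x + y^3, 3*z)
At (-2, 2, -1): (6, 76, -3).

(6, 76, -3)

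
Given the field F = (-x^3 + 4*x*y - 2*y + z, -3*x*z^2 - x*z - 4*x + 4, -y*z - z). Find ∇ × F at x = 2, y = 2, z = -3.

(-31, 1, -34)

(∇×F)₁ = ∂F₃/∂y − ∂F₂/∂z = 6*x*z + x - z
(∇×F)₂ = ∂F₁/∂z − ∂F₃/∂x = 1
(∇×F)₃ = ∂F₂/∂x − ∂F₁/∂y = -4*x - 3*z^2 - z - 2
∇×F = (6*x*z + x - z, 1, -4*x - 3*z^2 - z - 2)
At (2, 2, -3): (-31, 1, -34).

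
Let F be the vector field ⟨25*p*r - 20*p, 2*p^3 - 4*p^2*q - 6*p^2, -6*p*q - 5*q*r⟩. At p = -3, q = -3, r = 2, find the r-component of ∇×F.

(∇×F)_3 = ∂F₂/∂p − ∂F₁/∂q
= 6*p^2 - 8*p*q - 12*p − (0)
= 6*p^2 - 8*p*q - 12*p
At (-3, -3, 2): 18.

18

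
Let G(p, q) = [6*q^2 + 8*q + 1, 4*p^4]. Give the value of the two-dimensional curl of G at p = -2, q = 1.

-148

∂G₂/∂p = 16*p^3
∂G₁/∂q = 12*q + 8
Scalar curl = 16*p^3 - 12*q - 8
At (-2, 1): -148.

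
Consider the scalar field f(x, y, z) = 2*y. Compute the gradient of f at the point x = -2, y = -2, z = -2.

(0, 2, 0)

∂f/∂x = 0
∂f/∂y = 2
∂f/∂z = 0
∇f = (0, 2, 0)
At (-2, -2, -2): (0, 2, 0).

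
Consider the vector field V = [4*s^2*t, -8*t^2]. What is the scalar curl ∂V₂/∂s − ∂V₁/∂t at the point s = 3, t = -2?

-36

∂V₂/∂s = 0
∂V₁/∂t = 4*s^2
Scalar curl = -4*s^2
At (3, -2): -36.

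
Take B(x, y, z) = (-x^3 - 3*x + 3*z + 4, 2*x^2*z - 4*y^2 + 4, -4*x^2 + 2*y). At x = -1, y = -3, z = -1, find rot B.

(∇×B)₁ = ∂B₃/∂y − ∂B₂/∂z = -2*x^2 + 2
(∇×B)₂ = ∂B₁/∂z − ∂B₃/∂x = 8*x + 3
(∇×B)₃ = ∂B₂/∂x − ∂B₁/∂y = 4*x*z
∇×B = (-2*x^2 + 2, 8*x + 3, 4*x*z)
At (-1, -3, -1): (0, -5, 4).

(0, -5, 4)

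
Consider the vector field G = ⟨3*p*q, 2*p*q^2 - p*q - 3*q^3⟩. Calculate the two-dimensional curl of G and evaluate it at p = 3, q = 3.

∂G₂/∂p = 2*q^2 - q
∂G₁/∂q = 3*p
Scalar curl = -3*p + 2*q^2 - q
At (3, 3): 6.

6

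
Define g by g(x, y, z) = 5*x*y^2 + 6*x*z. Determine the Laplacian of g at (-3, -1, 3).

-30

∂²g/∂x² = 0
∂²g/∂y² = 10*x
∂²g/∂z² = 0
∇²g = 10*x
At (-3, -1, 3): -30.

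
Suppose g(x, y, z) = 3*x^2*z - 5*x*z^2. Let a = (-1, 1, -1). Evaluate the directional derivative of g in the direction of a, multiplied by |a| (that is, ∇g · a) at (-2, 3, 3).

∂g/∂x = 6*x*z - 5*z^2
∂g/∂y = 0
∂g/∂z = 3*x^2 - 10*x*z
∇g at (-2, 3, 3) = (-81, 0, 72)
∇g · a = (-81)(-1) + (0)(1) + (72)(-1) = 9

9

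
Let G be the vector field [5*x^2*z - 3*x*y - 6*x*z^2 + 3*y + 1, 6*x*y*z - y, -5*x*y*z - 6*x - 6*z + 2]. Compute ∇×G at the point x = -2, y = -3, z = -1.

(∇×G)₁ = ∂G₃/∂y − ∂G₂/∂z = -6*x*y - 5*x*z
(∇×G)₂ = ∂G₁/∂z − ∂G₃/∂x = 5*x^2 - 12*x*z + 5*y*z + 6
(∇×G)₃ = ∂G₂/∂x − ∂G₁/∂y = 3*x + 6*y*z - 3
∇×G = (-6*x*y - 5*x*z, 5*x^2 - 12*x*z + 5*y*z + 6, 3*x + 6*y*z - 3)
At (-2, -3, -1): (-46, 17, 9).

(-46, 17, 9)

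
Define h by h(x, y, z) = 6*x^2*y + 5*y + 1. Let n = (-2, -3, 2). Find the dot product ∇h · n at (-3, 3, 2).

∂h/∂x = 12*x*y
∂h/∂y = 6*x^2 + 5
∂h/∂z = 0
∇h at (-3, 3, 2) = (-108, 59, 0)
∇h · n = (-108)(-2) + (59)(-3) + (0)(2) = 39

39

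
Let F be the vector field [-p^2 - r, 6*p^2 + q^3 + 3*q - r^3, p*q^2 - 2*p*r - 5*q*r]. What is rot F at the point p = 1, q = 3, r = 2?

(8, -6, 12)

(∇×F)₁ = ∂F₃/∂q − ∂F₂/∂r = 2*p*q + 3*r^2 - 5*r
(∇×F)₂ = ∂F₁/∂r − ∂F₃/∂p = -q^2 + 2*r - 1
(∇×F)₃ = ∂F₂/∂p − ∂F₁/∂q = 12*p
∇×F = (2*p*q + 3*r^2 - 5*r, -q^2 + 2*r - 1, 12*p)
At (1, 3, 2): (8, -6, 12).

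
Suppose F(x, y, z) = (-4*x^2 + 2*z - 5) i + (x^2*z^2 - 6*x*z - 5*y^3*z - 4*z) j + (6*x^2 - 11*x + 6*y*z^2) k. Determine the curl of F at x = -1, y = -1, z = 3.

(41, 25, -36)

(∇×F)₁ = ∂F₃/∂y − ∂F₂/∂z = -2*x^2*z + 6*x + 5*y^3 + 6*z^2 + 4
(∇×F)₂ = ∂F₁/∂z − ∂F₃/∂x = -12*x + 13
(∇×F)₃ = ∂F₂/∂x − ∂F₁/∂y = 2*x*z^2 - 6*z
∇×F = (-2*x^2*z + 6*x + 5*y^3 + 6*z^2 + 4, -12*x + 13, 2*x*z^2 - 6*z)
At (-1, -1, 3): (41, 25, -36).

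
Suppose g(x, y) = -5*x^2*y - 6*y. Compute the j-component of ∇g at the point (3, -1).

-51

(∇g)_2 = ∂g/∂y = -5*x^2 - 6
At (3, -1): -51.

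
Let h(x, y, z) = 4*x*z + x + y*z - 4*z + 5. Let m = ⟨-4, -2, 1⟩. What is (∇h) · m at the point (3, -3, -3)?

∂h/∂x = 4*z + 1
∂h/∂y = z
∂h/∂z = 4*x + y - 4
∇h at (3, -3, -3) = (-11, -3, 5)
∇h · m = (-11)(-4) + (-3)(-2) + (5)(1) = 55

55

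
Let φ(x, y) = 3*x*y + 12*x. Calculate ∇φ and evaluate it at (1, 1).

(15, 3)

∂φ/∂x = 3*y + 12
∂φ/∂y = 3*x
∇φ = (3*y + 12, 3*x)
At (1, 1): (15, 3).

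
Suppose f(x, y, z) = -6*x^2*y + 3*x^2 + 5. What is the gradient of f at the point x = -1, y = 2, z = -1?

(18, -6, 0)

∂f/∂x = -12*x*y + 6*x
∂f/∂y = -6*x^2
∂f/∂z = 0
∇f = (-12*x*y + 6*x, -6*x^2, 0)
At (-1, 2, -1): (18, -6, 0).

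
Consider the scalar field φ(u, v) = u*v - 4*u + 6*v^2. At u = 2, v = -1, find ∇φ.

∂φ/∂u = v - 4
∂φ/∂v = u + 12*v
∇φ = (v - 4, u + 12*v)
At (2, -1): (-5, -10).

(-5, -10)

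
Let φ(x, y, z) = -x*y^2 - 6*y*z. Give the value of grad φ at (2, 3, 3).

(-9, -30, -18)

∂φ/∂x = -y^2
∂φ/∂y = -2*x*y - 6*z
∂φ/∂z = -6*y
∇φ = (-y^2, -2*x*y - 6*z, -6*y)
At (2, 3, 3): (-9, -30, -18).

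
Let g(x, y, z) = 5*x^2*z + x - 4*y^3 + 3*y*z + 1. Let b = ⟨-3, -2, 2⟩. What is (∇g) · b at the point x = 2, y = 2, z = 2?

∂g/∂x = 10*x*z + 1
∂g/∂y = -12*y^2 + 3*z
∂g/∂z = 5*x^2 + 3*y
∇g at (2, 2, 2) = (41, -42, 26)
∇g · b = (41)(-3) + (-42)(-2) + (26)(2) = 13

13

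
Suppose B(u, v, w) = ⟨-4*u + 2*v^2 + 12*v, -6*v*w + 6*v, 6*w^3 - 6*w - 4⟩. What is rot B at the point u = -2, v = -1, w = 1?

(-6, 0, -8)

(∇×B)₁ = ∂B₃/∂v − ∂B₂/∂w = 6*v
(∇×B)₂ = ∂B₁/∂w − ∂B₃/∂u = 0
(∇×B)₃ = ∂B₂/∂u − ∂B₁/∂v = -4*v - 12
∇×B = (6*v, 0, -4*v - 12)
At (-2, -1, 1): (-6, 0, -8).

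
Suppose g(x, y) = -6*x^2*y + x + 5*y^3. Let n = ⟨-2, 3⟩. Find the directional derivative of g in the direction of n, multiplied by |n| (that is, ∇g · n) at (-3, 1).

∂g/∂x = -12*x*y + 1
∂g/∂y = -6*x^2 + 15*y^2
∇g at (-3, 1) = (37, -39)
∇g · n = (37)(-2) + (-39)(3) = -191

-191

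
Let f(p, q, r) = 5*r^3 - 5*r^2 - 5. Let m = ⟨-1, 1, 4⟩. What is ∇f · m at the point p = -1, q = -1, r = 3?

∂f/∂p = 0
∂f/∂q = 0
∂f/∂r = 15*r^2 - 10*r
∇f at (-1, -1, 3) = (0, 0, 105)
∇f · m = (0)(-1) + (0)(1) + (105)(4) = 420

420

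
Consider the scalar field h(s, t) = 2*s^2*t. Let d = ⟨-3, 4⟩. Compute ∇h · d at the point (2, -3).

104

∂h/∂s = 4*s*t
∂h/∂t = 2*s^2
∇h at (2, -3) = (-24, 8)
∇h · d = (-24)(-3) + (8)(4) = 104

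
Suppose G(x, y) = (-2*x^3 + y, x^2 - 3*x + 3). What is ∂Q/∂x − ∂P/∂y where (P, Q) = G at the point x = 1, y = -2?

∂G₂/∂x = 2*x - 3
∂G₁/∂y = 1
Scalar curl = 2*x - 4
At (1, -2): -2.

-2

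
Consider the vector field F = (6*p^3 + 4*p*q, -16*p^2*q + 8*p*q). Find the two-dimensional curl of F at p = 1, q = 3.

-76

∂F₂/∂p = -32*p*q + 8*q
∂F₁/∂q = 4*p
Scalar curl = -32*p*q - 4*p + 8*q
At (1, 3): -76.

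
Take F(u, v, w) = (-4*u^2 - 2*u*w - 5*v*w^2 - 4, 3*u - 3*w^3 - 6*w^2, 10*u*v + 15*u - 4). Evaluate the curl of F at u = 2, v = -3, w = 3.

(∇×F)₁ = ∂F₃/∂v − ∂F₂/∂w = 10*u + 9*w^2 + 12*w
(∇×F)₂ = ∂F₁/∂w − ∂F₃/∂u = -2*u - 10*v*w - 10*v - 15
(∇×F)₃ = ∂F₂/∂u − ∂F₁/∂v = 5*w^2 + 3
∇×F = (10*u + 9*w^2 + 12*w, -2*u - 10*v*w - 10*v - 15, 5*w^2 + 3)
At (2, -3, 3): (137, 101, 48).

(137, 101, 48)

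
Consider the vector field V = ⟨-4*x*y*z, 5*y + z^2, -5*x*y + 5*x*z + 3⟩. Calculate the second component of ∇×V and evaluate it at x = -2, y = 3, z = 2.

29

(∇×V)_2 = ∂V₁/∂z − ∂V₃/∂x
= -4*x*y − (-5*y + 5*z)
= -4*x*y + 5*y - 5*z
At (-2, 3, 2): 29.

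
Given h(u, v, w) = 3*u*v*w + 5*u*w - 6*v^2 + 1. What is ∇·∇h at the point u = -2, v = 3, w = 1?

∂²h/∂u² = 0
∂²h/∂v² = -12
∂²h/∂w² = 0
∇²h = -12
At (-2, 3, 1): -12.

-12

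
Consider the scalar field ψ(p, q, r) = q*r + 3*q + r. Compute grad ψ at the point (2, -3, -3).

(0, 0, -2)

∂ψ/∂p = 0
∂ψ/∂q = r + 3
∂ψ/∂r = q + 1
∇ψ = (0, r + 3, q + 1)
At (2, -3, -3): (0, 0, -2).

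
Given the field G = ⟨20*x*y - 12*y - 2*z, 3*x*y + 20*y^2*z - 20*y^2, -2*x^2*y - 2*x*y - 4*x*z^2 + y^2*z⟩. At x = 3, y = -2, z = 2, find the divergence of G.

-155

∂G₁/∂x = 20*y
∂G₂/∂y = 3*x + 40*y*z - 40*y
∂G₃/∂z = -8*x*z + y^2
∇·G = -8*x*z + 3*x + y^2 + 40*y*z - 20*y
At (3, -2, 2): -155.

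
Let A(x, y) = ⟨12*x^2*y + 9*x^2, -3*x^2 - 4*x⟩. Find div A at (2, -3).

-108

∂A₁/∂x = 24*x*y + 18*x
∂A₂/∂y = 0
∇·A = 24*x*y + 18*x
At (2, -3): -108.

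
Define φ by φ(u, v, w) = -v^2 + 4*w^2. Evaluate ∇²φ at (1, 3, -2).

∂²φ/∂u² = 0
∂²φ/∂v² = -2
∂²φ/∂w² = 8
∇²φ = 6
At (1, 3, -2): 6.

6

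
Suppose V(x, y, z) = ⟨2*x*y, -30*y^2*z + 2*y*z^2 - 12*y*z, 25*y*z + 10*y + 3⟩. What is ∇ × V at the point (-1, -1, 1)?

(∇×V)₁ = ∂V₃/∂y − ∂V₂/∂z = 30*y^2 - 4*y*z + 12*y + 25*z + 10
(∇×V)₂ = ∂V₁/∂z − ∂V₃/∂x = 0
(∇×V)₃ = ∂V₂/∂x − ∂V₁/∂y = -2*x
∇×V = (30*y^2 - 4*y*z + 12*y + 25*z + 10, 0, -2*x)
At (-1, -1, 1): (57, 0, 2).

(57, 0, 2)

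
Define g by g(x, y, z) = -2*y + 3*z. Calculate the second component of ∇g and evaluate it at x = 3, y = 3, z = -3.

(∇g)_2 = ∂g/∂y = -2
At (3, 3, -3): -2.

-2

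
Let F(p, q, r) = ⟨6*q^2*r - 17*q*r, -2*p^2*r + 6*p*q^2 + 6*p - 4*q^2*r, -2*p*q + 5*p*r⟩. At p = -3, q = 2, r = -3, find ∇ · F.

∂F₁/∂p = 0
∂F₂/∂q = 12*p*q - 8*q*r
∂F₃/∂r = 5*p
∇·F = 12*p*q + 5*p - 8*q*r
At (-3, 2, -3): -39.

-39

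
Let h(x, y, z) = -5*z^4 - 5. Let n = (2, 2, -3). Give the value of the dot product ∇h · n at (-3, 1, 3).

1620

∂h/∂x = 0
∂h/∂y = 0
∂h/∂z = -20*z^3
∇h at (-3, 1, 3) = (0, 0, -540)
∇h · n = (0)(2) + (0)(2) + (-540)(-3) = 1620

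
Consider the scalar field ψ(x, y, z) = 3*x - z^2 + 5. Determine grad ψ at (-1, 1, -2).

∂ψ/∂x = 3
∂ψ/∂y = 0
∂ψ/∂z = -2*z
∇ψ = (3, 0, -2*z)
At (-1, 1, -2): (3, 0, 4).

(3, 0, 4)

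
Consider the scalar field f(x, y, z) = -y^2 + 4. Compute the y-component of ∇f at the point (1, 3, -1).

(∇f)_2 = ∂f/∂y = -2*y
At (1, 3, -1): -6.

-6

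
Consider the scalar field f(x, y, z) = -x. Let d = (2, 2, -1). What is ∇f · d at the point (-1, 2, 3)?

∂f/∂x = -1
∂f/∂y = 0
∂f/∂z = 0
∇f at (-1, 2, 3) = (-1, 0, 0)
∇f · d = (-1)(2) + (0)(2) + (0)(-1) = -2

-2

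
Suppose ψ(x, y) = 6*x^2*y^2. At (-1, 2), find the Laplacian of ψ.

60

∂²ψ/∂x² = 12*y^2
∂²ψ/∂y² = 12*x^2
∇²ψ = 12*x^2 + 12*y^2
At (-1, 2): 60.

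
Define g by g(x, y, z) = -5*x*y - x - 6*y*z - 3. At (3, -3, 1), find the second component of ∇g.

-21

(∇g)_2 = ∂g/∂y = -5*x - 6*z
At (3, -3, 1): -21.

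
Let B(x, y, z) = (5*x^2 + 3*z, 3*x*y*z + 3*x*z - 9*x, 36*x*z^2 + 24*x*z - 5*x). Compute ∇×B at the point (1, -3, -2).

(∇×B)₁ = ∂B₃/∂y − ∂B₂/∂z = -3*x*y - 3*x
(∇×B)₂ = ∂B₁/∂z − ∂B₃/∂x = -36*z^2 - 24*z + 8
(∇×B)₃ = ∂B₂/∂x − ∂B₁/∂y = 3*y*z + 3*z - 9
∇×B = (-3*x*y - 3*x, -36*z^2 - 24*z + 8, 3*y*z + 3*z - 9)
At (1, -3, -2): (6, -88, 3).

(6, -88, 3)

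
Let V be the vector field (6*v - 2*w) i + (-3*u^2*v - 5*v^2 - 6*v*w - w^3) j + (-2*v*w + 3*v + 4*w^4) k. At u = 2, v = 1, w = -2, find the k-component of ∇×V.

-18

(∇×V)_3 = ∂V₂/∂u − ∂V₁/∂v
= -6*u*v − (6)
= -6*u*v - 6
At (2, 1, -2): -18.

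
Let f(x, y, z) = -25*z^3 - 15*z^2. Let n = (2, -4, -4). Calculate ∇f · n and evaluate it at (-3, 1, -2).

∂f/∂x = 0
∂f/∂y = 0
∂f/∂z = -75*z^2 - 30*z
∇f at (-3, 1, -2) = (0, 0, -240)
∇f · n = (0)(2) + (0)(-4) + (-240)(-4) = 960

960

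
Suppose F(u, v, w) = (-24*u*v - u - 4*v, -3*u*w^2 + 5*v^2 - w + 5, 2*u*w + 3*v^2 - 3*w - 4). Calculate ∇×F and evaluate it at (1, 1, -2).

(-5, 4, 16)

(∇×F)₁ = ∂F₃/∂v − ∂F₂/∂w = 6*u*w + 6*v + 1
(∇×F)₂ = ∂F₁/∂w − ∂F₃/∂u = -2*w
(∇×F)₃ = ∂F₂/∂u − ∂F₁/∂v = 24*u - 3*w^2 + 4
∇×F = (6*u*w + 6*v + 1, -2*w, 24*u - 3*w^2 + 4)
At (1, 1, -2): (-5, 4, 16).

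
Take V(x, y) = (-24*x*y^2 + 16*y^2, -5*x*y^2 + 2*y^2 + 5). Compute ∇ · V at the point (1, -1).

∂V₁/∂x = -24*y^2
∂V₂/∂y = -10*x*y + 4*y
∇·V = -10*x*y - 24*y^2 + 4*y
At (1, -1): -18.

-18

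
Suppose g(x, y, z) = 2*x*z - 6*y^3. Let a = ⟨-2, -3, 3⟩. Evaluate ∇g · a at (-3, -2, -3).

∂g/∂x = 2*z
∂g/∂y = -18*y^2
∂g/∂z = 2*x
∇g at (-3, -2, -3) = (-6, -72, -6)
∇g · a = (-6)(-2) + (-72)(-3) + (-6)(3) = 210

210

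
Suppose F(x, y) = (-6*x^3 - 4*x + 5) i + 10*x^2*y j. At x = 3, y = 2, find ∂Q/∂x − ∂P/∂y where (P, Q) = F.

∂F₂/∂x = 20*x*y
∂F₁/∂y = 0
Scalar curl = 20*x*y
At (3, 2): 120.

120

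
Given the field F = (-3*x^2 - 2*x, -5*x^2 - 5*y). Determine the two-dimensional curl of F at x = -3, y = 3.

∂F₂/∂x = -10*x
∂F₁/∂y = 0
Scalar curl = -10*x
At (-3, 3): 30.

30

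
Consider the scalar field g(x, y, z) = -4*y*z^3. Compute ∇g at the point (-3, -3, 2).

(0, -32, 144)

∂g/∂x = 0
∂g/∂y = -4*z^3
∂g/∂z = -12*y*z^2
∇g = (0, -4*z^3, -12*y*z^2)
At (-3, -3, 2): (0, -32, 144).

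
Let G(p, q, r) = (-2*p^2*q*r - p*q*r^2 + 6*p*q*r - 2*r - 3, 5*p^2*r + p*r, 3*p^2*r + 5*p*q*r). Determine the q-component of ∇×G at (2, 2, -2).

(∇×G)_2 = ∂G₁/∂r − ∂G₃/∂p
= -2*p^2*q - 2*p*q*r + 6*p*q - 2 − (6*p*r + 5*q*r)
= -2*p^2*q - 2*p*q*r + 6*p*q - 6*p*r - 5*q*r - 2
At (2, 2, -2): 66.

66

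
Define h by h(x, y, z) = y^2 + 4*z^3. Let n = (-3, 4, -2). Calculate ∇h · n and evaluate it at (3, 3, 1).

∂h/∂x = 0
∂h/∂y = 2*y
∂h/∂z = 12*z^2
∇h at (3, 3, 1) = (0, 6, 12)
∇h · n = (0)(-3) + (6)(4) + (12)(-2) = 0

0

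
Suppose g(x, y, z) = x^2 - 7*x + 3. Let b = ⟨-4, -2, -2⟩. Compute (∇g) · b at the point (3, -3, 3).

∂g/∂x = 2*x - 7
∂g/∂y = 0
∂g/∂z = 0
∇g at (3, -3, 3) = (-1, 0, 0)
∇g · b = (-1)(-4) + (0)(-2) + (0)(-2) = 4

4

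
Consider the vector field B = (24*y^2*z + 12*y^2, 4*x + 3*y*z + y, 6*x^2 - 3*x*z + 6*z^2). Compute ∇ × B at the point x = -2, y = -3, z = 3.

(9, 249, 508)

(∇×B)₁ = ∂B₃/∂y − ∂B₂/∂z = -3*y
(∇×B)₂ = ∂B₁/∂z − ∂B₃/∂x = -12*x + 24*y^2 + 3*z
(∇×B)₃ = ∂B₂/∂x − ∂B₁/∂y = -48*y*z - 24*y + 4
∇×B = (-3*y, -12*x + 24*y^2 + 3*z, -48*y*z - 24*y + 4)
At (-2, -3, 3): (9, 249, 508).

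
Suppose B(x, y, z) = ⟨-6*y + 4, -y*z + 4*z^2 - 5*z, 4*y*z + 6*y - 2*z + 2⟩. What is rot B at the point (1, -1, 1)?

(6, 0, 6)

(∇×B)₁ = ∂B₃/∂y − ∂B₂/∂z = y - 4*z + 11
(∇×B)₂ = ∂B₁/∂z − ∂B₃/∂x = 0
(∇×B)₃ = ∂B₂/∂x − ∂B₁/∂y = 6
∇×B = (y - 4*z + 11, 0, 6)
At (1, -1, 1): (6, 0, 6).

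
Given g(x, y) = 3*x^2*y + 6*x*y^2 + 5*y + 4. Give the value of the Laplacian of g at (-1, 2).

∂²g/∂x² = 6*y
∂²g/∂y² = 12*x
∇²g = 12*x + 6*y
At (-1, 2): 0.

0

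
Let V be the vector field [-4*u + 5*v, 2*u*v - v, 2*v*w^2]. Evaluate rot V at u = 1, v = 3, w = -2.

(∇×V)₁ = ∂V₃/∂v − ∂V₂/∂w = 2*w^2
(∇×V)₂ = ∂V₁/∂w − ∂V₃/∂u = 0
(∇×V)₃ = ∂V₂/∂u − ∂V₁/∂v = 2*v - 5
∇×V = (2*w^2, 0, 2*v - 5)
At (1, 3, -2): (8, 0, 1).

(8, 0, 1)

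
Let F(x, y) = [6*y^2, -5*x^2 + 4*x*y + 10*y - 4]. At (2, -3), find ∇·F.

∂F₁/∂x = 0
∂F₂/∂y = 4*x + 10
∇·F = 4*x + 10
At (2, -3): 18.

18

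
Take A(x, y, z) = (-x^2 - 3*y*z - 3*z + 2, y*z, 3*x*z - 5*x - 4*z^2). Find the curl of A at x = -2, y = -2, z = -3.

(∇×A)₁ = ∂A₃/∂y − ∂A₂/∂z = -y
(∇×A)₂ = ∂A₁/∂z − ∂A₃/∂x = -3*y - 3*z + 2
(∇×A)₃ = ∂A₂/∂x − ∂A₁/∂y = 3*z
∇×A = (-y, -3*y - 3*z + 2, 3*z)
At (-2, -2, -3): (2, 17, -9).

(2, 17, -9)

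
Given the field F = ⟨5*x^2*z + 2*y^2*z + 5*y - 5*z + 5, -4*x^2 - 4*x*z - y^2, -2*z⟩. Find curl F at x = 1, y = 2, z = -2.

(4, 8, 11)

(∇×F)₁ = ∂F₃/∂y − ∂F₂/∂z = 4*x
(∇×F)₂ = ∂F₁/∂z − ∂F₃/∂x = 5*x^2 + 2*y^2 - 5
(∇×F)₃ = ∂F₂/∂x − ∂F₁/∂y = -8*x - 4*y*z - 4*z - 5
∇×F = (4*x, 5*x^2 + 2*y^2 - 5, -8*x - 4*y*z - 4*z - 5)
At (1, 2, -2): (4, 8, 11).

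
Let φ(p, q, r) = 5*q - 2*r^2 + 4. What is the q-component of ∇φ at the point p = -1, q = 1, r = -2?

5

(∇φ)_2 = ∂φ/∂q = 5
At (-1, 1, -2): 5.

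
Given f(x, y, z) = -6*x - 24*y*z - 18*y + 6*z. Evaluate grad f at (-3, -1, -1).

(-6, 6, 30)

∂f/∂x = -6
∂f/∂y = -24*z - 18
∂f/∂z = -24*y + 6
∇f = (-6, -24*z - 18, -24*y + 6)
At (-3, -1, -1): (-6, 6, 30).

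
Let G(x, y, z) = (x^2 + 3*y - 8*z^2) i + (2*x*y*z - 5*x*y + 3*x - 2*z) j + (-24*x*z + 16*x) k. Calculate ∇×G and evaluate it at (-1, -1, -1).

(∇×G)₁ = ∂G₃/∂y − ∂G₂/∂z = -2*x*y + 2
(∇×G)₂ = ∂G₁/∂z − ∂G₃/∂x = 8*z - 16
(∇×G)₃ = ∂G₂/∂x − ∂G₁/∂y = 2*y*z - 5*y
∇×G = (-2*x*y + 2, 8*z - 16, 2*y*z - 5*y)
At (-1, -1, -1): (0, -24, 7).

(0, -24, 7)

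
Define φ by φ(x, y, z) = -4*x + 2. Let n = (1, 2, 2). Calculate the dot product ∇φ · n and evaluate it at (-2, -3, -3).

∂φ/∂x = -4
∂φ/∂y = 0
∂φ/∂z = 0
∇φ at (-2, -3, -3) = (-4, 0, 0)
∇φ · n = (-4)(1) + (0)(2) + (0)(2) = -4

-4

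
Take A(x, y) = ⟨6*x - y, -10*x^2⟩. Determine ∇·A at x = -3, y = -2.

∂A₁/∂x = 6
∂A₂/∂y = 0
∇·A = 6
At (-3, -2): 6.

6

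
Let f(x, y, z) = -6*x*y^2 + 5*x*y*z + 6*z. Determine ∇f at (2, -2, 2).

∂f/∂x = -6*y^2 + 5*y*z
∂f/∂y = -12*x*y + 5*x*z
∂f/∂z = 5*x*y + 6
∇f = (-6*y^2 + 5*y*z, -12*x*y + 5*x*z, 5*x*y + 6)
At (2, -2, 2): (-44, 68, -14).

(-44, 68, -14)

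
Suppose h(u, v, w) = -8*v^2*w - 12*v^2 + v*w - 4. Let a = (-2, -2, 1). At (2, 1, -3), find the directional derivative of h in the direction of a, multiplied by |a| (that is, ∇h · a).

-49

∂h/∂u = 0
∂h/∂v = -16*v*w - 24*v + w
∂h/∂w = -8*v^2 + v
∇h at (2, 1, -3) = (0, 21, -7)
∇h · a = (0)(-2) + (21)(-2) + (-7)(1) = -49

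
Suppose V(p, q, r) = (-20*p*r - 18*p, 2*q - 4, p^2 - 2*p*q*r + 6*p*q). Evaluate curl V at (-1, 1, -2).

(∇×V)₁ = ∂V₃/∂q − ∂V₂/∂r = -2*p*r + 6*p
(∇×V)₂ = ∂V₁/∂r − ∂V₃/∂p = -22*p + 2*q*r - 6*q
(∇×V)₃ = ∂V₂/∂p − ∂V₁/∂q = 0
∇×V = (-2*p*r + 6*p, -22*p + 2*q*r - 6*q, 0)
At (-1, 1, -2): (-10, 12, 0).

(-10, 12, 0)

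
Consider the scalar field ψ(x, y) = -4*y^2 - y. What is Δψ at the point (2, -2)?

∂²ψ/∂x² = 0
∂²ψ/∂y² = -8
∇²ψ = -8
At (2, -2): -8.

-8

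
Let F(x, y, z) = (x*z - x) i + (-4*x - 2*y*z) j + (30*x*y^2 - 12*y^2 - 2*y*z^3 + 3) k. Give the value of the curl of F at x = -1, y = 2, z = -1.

(-162, -121, -4)

(∇×F)₁ = ∂F₃/∂y − ∂F₂/∂z = 60*x*y - 22*y - 2*z^3
(∇×F)₂ = ∂F₁/∂z − ∂F₃/∂x = x - 30*y^2
(∇×F)₃ = ∂F₂/∂x − ∂F₁/∂y = -4
∇×F = (60*x*y - 22*y - 2*z^3, x - 30*y^2, -4)
At (-1, 2, -1): (-162, -121, -4).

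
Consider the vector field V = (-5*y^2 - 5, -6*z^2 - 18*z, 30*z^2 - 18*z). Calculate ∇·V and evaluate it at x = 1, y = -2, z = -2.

-138

∂V₁/∂x = 0
∂V₂/∂y = 0
∂V₃/∂z = 60*z - 18
∇·V = 60*z - 18
At (1, -2, -2): -138.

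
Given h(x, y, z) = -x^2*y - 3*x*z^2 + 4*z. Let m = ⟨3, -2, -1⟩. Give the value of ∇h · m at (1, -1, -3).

-95

∂h/∂x = -2*x*y - 3*z^2
∂h/∂y = -x^2
∂h/∂z = -6*x*z + 4
∇h at (1, -1, -3) = (-25, -1, 22)
∇h · m = (-25)(3) + (-1)(-2) + (22)(-1) = -95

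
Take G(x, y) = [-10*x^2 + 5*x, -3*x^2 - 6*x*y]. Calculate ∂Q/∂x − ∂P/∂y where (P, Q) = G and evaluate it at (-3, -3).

∂G₂/∂x = -6*x - 6*y
∂G₁/∂y = 0
Scalar curl = -6*x - 6*y
At (-3, -3): 36.

36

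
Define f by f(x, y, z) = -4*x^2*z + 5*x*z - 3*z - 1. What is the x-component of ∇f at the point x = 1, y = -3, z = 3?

-9

(∇f)_1 = ∂f/∂x = -8*x*z + 5*z
At (1, -3, 3): -9.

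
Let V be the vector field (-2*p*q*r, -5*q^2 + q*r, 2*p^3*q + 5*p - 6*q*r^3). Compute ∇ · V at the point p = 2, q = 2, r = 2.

∂V₁/∂p = -2*q*r
∂V₂/∂q = -10*q + r
∂V₃/∂r = -18*q*r^2
∇·V = -18*q*r^2 - 2*q*r - 10*q + r
At (2, 2, 2): -170.

-170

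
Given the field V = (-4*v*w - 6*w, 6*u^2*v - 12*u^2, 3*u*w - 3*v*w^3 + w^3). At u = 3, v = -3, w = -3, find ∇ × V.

(∇×V)₁ = ∂V₃/∂v − ∂V₂/∂w = -3*w^3
(∇×V)₂ = ∂V₁/∂w − ∂V₃/∂u = -4*v - 3*w - 6
(∇×V)₃ = ∂V₂/∂u − ∂V₁/∂v = 12*u*v - 24*u + 4*w
∇×V = (-3*w^3, -4*v - 3*w - 6, 12*u*v - 24*u + 4*w)
At (3, -3, -3): (81, 15, -192).

(81, 15, -192)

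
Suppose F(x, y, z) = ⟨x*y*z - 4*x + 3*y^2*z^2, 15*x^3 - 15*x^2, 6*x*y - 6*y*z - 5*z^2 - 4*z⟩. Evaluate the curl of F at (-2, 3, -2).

(0, -132, 164)

(∇×F)₁ = ∂F₃/∂y − ∂F₂/∂z = 6*x - 6*z
(∇×F)₂ = ∂F₁/∂z − ∂F₃/∂x = x*y + 6*y^2*z - 6*y
(∇×F)₃ = ∂F₂/∂x − ∂F₁/∂y = 45*x^2 - x*z - 30*x - 6*y*z^2
∇×F = (6*x - 6*z, x*y + 6*y^2*z - 6*y, 45*x^2 - x*z - 30*x - 6*y*z^2)
At (-2, 3, -2): (0, -132, 164).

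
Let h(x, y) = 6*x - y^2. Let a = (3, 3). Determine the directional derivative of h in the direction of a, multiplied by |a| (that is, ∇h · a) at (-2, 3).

∂h/∂x = 6
∂h/∂y = -2*y
∇h at (-2, 3) = (6, -6)
∇h · a = (6)(3) + (-6)(3) = 0

0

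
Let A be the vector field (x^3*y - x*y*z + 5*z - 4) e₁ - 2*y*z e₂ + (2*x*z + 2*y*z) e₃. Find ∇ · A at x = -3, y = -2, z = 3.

-64

∂A₁/∂x = 3*x^2*y - y*z
∂A₂/∂y = -2*z
∂A₃/∂z = 2*x + 2*y
∇·A = 3*x^2*y + 2*x - y*z + 2*y - 2*z
At (-3, -2, 3): -64.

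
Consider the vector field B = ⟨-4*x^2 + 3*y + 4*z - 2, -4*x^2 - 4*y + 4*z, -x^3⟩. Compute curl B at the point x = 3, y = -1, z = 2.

(-4, 31, -27)

(∇×B)₁ = ∂B₃/∂y − ∂B₂/∂z = -4
(∇×B)₂ = ∂B₁/∂z − ∂B₃/∂x = 3*x^2 + 4
(∇×B)₃ = ∂B₂/∂x − ∂B₁/∂y = -8*x - 3
∇×B = (-4, 3*x^2 + 4, -8*x - 3)
At (3, -1, 2): (-4, 31, -27).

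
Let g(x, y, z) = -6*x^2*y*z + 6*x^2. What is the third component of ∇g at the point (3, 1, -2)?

-54

(∇g)_3 = ∂g/∂z = -6*x^2*y
At (3, 1, -2): -54.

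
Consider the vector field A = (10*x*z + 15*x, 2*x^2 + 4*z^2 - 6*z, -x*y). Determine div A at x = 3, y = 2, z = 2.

35

∂A₁/∂x = 10*z + 15
∂A₂/∂y = 0
∂A₃/∂z = 0
∇·A = 10*z + 15
At (3, 2, 2): 35.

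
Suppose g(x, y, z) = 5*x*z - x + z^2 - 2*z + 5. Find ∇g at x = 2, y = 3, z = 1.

∂g/∂x = 5*z - 1
∂g/∂y = 0
∂g/∂z = 5*x + 2*z - 2
∇g = (5*z - 1, 0, 5*x + 2*z - 2)
At (2, 3, 1): (4, 0, 10).

(4, 0, 10)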